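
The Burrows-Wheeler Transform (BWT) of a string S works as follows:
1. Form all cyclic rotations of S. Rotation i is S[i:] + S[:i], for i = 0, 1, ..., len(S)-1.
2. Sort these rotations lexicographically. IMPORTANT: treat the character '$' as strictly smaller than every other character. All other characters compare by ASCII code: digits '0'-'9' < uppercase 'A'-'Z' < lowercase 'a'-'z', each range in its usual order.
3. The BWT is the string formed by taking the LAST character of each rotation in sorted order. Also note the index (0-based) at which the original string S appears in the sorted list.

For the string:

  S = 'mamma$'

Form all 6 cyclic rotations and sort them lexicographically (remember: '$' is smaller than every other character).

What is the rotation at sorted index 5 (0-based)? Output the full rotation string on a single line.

Answer: mma$ma

Derivation:
All 6 rotations (rotation i = S[i:]+S[:i]):
  rot[0] = mamma$
  rot[1] = amma$m
  rot[2] = mma$ma
  rot[3] = ma$mam
  rot[4] = a$mamm
  rot[5] = $mamma
Sorted (with $ < everything):
  sorted[0] = $mamma
  sorted[1] = a$mamm
  sorted[2] = amma$m
  sorted[3] = ma$mam
  sorted[4] = mamma$
  sorted[5] = mma$ma
sorted[5] = mma$ma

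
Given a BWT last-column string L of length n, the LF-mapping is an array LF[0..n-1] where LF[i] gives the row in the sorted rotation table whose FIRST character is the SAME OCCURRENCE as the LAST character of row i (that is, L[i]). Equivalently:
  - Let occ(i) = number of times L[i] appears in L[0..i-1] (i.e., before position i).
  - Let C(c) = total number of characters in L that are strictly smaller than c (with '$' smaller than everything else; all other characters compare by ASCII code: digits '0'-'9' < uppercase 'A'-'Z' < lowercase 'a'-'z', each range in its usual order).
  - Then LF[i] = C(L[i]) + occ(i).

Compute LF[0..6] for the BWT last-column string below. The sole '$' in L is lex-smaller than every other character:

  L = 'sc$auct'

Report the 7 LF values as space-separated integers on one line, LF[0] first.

Answer: 4 2 0 1 6 3 5

Derivation:
Char counts: '$':1, 'a':1, 'c':2, 's':1, 't':1, 'u':1
C (first-col start): C('$')=0, C('a')=1, C('c')=2, C('s')=4, C('t')=5, C('u')=6
L[0]='s': occ=0, LF[0]=C('s')+0=4+0=4
L[1]='c': occ=0, LF[1]=C('c')+0=2+0=2
L[2]='$': occ=0, LF[2]=C('$')+0=0+0=0
L[3]='a': occ=0, LF[3]=C('a')+0=1+0=1
L[4]='u': occ=0, LF[4]=C('u')+0=6+0=6
L[5]='c': occ=1, LF[5]=C('c')+1=2+1=3
L[6]='t': occ=0, LF[6]=C('t')+0=5+0=5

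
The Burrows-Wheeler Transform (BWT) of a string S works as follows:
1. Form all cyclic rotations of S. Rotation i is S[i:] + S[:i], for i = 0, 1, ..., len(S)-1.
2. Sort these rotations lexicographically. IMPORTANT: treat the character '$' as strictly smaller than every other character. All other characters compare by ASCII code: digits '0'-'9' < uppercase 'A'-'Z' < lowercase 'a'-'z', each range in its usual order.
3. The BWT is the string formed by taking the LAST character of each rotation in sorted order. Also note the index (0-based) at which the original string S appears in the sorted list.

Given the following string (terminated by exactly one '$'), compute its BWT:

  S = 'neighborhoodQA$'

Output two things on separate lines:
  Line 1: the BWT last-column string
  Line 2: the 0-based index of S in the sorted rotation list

Answer: AQdhonigre$ohbo
10

Derivation:
All 15 rotations (rotation i = S[i:]+S[:i]):
  rot[0] = neighborhoodQA$
  rot[1] = eighborhoodQA$n
  rot[2] = ighborhoodQA$ne
  rot[3] = ghborhoodQA$nei
  rot[4] = hborhoodQA$neig
  rot[5] = borhoodQA$neigh
  rot[6] = orhoodQA$neighb
  rot[7] = rhoodQA$neighbo
  rot[8] = hoodQA$neighbor
  rot[9] = oodQA$neighborh
  rot[10] = odQA$neighborho
  rot[11] = dQA$neighborhoo
  rot[12] = QA$neighborhood
  rot[13] = A$neighborhoodQ
  rot[14] = $neighborhoodQA
Sorted (with $ < everything):
  sorted[0] = $neighborhoodQA  (last char: 'A')
  sorted[1] = A$neighborhoodQ  (last char: 'Q')
  sorted[2] = QA$neighborhood  (last char: 'd')
  sorted[3] = borhoodQA$neigh  (last char: 'h')
  sorted[4] = dQA$neighborhoo  (last char: 'o')
  sorted[5] = eighborhoodQA$n  (last char: 'n')
  sorted[6] = ghborhoodQA$nei  (last char: 'i')
  sorted[7] = hborhoodQA$neig  (last char: 'g')
  sorted[8] = hoodQA$neighbor  (last char: 'r')
  sorted[9] = ighborhoodQA$ne  (last char: 'e')
  sorted[10] = neighborhoodQA$  (last char: '$')
  sorted[11] = odQA$neighborho  (last char: 'o')
  sorted[12] = oodQA$neighborh  (last char: 'h')
  sorted[13] = orhoodQA$neighb  (last char: 'b')
  sorted[14] = rhoodQA$neighbo  (last char: 'o')
Last column: AQdhonigre$ohbo
Original string S is at sorted index 10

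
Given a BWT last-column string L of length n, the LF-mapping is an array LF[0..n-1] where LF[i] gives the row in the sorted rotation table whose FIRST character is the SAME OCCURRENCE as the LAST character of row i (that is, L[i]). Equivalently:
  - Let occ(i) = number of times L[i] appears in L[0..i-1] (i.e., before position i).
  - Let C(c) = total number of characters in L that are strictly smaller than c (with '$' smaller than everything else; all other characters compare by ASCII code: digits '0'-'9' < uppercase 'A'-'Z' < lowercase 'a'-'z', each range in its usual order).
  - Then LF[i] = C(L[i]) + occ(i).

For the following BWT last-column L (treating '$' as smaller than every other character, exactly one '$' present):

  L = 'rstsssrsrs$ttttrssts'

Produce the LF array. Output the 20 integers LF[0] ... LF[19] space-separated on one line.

Char counts: '$':1, 'r':4, 's':9, 't':6
C (first-col start): C('$')=0, C('r')=1, C('s')=5, C('t')=14
L[0]='r': occ=0, LF[0]=C('r')+0=1+0=1
L[1]='s': occ=0, LF[1]=C('s')+0=5+0=5
L[2]='t': occ=0, LF[2]=C('t')+0=14+0=14
L[3]='s': occ=1, LF[3]=C('s')+1=5+1=6
L[4]='s': occ=2, LF[4]=C('s')+2=5+2=7
L[5]='s': occ=3, LF[5]=C('s')+3=5+3=8
L[6]='r': occ=1, LF[6]=C('r')+1=1+1=2
L[7]='s': occ=4, LF[7]=C('s')+4=5+4=9
L[8]='r': occ=2, LF[8]=C('r')+2=1+2=3
L[9]='s': occ=5, LF[9]=C('s')+5=5+5=10
L[10]='$': occ=0, LF[10]=C('$')+0=0+0=0
L[11]='t': occ=1, LF[11]=C('t')+1=14+1=15
L[12]='t': occ=2, LF[12]=C('t')+2=14+2=16
L[13]='t': occ=3, LF[13]=C('t')+3=14+3=17
L[14]='t': occ=4, LF[14]=C('t')+4=14+4=18
L[15]='r': occ=3, LF[15]=C('r')+3=1+3=4
L[16]='s': occ=6, LF[16]=C('s')+6=5+6=11
L[17]='s': occ=7, LF[17]=C('s')+7=5+7=12
L[18]='t': occ=5, LF[18]=C('t')+5=14+5=19
L[19]='s': occ=8, LF[19]=C('s')+8=5+8=13

Answer: 1 5 14 6 7 8 2 9 3 10 0 15 16 17 18 4 11 12 19 13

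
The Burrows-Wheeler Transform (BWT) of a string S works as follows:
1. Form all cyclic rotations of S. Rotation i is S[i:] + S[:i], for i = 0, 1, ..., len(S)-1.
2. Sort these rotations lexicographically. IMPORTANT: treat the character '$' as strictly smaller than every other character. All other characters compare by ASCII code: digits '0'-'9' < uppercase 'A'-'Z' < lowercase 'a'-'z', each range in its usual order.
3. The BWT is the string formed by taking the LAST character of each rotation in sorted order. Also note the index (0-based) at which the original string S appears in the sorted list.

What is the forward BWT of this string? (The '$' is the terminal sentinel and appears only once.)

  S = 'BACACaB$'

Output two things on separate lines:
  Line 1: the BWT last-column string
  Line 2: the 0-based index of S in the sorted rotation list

All 8 rotations (rotation i = S[i:]+S[:i]):
  rot[0] = BACACaB$
  rot[1] = ACACaB$B
  rot[2] = CACaB$BA
  rot[3] = ACaB$BAC
  rot[4] = CaB$BACA
  rot[5] = aB$BACAC
  rot[6] = B$BACACa
  rot[7] = $BACACaB
Sorted (with $ < everything):
  sorted[0] = $BACACaB  (last char: 'B')
  sorted[1] = ACACaB$B  (last char: 'B')
  sorted[2] = ACaB$BAC  (last char: 'C')
  sorted[3] = B$BACACa  (last char: 'a')
  sorted[4] = BACACaB$  (last char: '$')
  sorted[5] = CACaB$BA  (last char: 'A')
  sorted[6] = CaB$BACA  (last char: 'A')
  sorted[7] = aB$BACAC  (last char: 'C')
Last column: BBCa$AAC
Original string S is at sorted index 4

Answer: BBCa$AAC
4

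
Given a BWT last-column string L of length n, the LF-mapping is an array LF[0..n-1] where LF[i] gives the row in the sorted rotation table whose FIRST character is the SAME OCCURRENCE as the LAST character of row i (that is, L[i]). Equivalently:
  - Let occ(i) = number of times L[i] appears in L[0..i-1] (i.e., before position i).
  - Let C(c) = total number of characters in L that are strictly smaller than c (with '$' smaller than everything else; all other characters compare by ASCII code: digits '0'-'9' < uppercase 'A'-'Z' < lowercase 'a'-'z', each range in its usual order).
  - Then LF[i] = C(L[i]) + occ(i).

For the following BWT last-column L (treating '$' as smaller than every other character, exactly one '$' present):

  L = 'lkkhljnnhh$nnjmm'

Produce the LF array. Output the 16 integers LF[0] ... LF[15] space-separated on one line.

Char counts: '$':1, 'h':3, 'j':2, 'k':2, 'l':2, 'm':2, 'n':4
C (first-col start): C('$')=0, C('h')=1, C('j')=4, C('k')=6, C('l')=8, C('m')=10, C('n')=12
L[0]='l': occ=0, LF[0]=C('l')+0=8+0=8
L[1]='k': occ=0, LF[1]=C('k')+0=6+0=6
L[2]='k': occ=1, LF[2]=C('k')+1=6+1=7
L[3]='h': occ=0, LF[3]=C('h')+0=1+0=1
L[4]='l': occ=1, LF[4]=C('l')+1=8+1=9
L[5]='j': occ=0, LF[5]=C('j')+0=4+0=4
L[6]='n': occ=0, LF[6]=C('n')+0=12+0=12
L[7]='n': occ=1, LF[7]=C('n')+1=12+1=13
L[8]='h': occ=1, LF[8]=C('h')+1=1+1=2
L[9]='h': occ=2, LF[9]=C('h')+2=1+2=3
L[10]='$': occ=0, LF[10]=C('$')+0=0+0=0
L[11]='n': occ=2, LF[11]=C('n')+2=12+2=14
L[12]='n': occ=3, LF[12]=C('n')+3=12+3=15
L[13]='j': occ=1, LF[13]=C('j')+1=4+1=5
L[14]='m': occ=0, LF[14]=C('m')+0=10+0=10
L[15]='m': occ=1, LF[15]=C('m')+1=10+1=11

Answer: 8 6 7 1 9 4 12 13 2 3 0 14 15 5 10 11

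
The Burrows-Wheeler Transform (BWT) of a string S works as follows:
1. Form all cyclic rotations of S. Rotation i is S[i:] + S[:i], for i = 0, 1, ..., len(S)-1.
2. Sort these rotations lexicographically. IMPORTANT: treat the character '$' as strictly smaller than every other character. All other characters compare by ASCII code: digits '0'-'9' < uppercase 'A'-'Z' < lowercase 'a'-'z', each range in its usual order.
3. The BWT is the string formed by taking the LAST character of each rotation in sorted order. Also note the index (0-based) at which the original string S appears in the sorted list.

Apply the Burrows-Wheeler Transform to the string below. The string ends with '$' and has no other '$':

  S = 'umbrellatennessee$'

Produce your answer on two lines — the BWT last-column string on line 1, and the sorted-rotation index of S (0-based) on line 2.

All 18 rotations (rotation i = S[i:]+S[:i]):
  rot[0] = umbrellatennessee$
  rot[1] = mbrellatennessee$u
  rot[2] = brellatennessee$um
  rot[3] = rellatennessee$umb
  rot[4] = ellatennessee$umbr
  rot[5] = llatennessee$umbre
  rot[6] = latennessee$umbrel
  rot[7] = atennessee$umbrell
  rot[8] = tennessee$umbrella
  rot[9] = ennessee$umbrellat
  rot[10] = nnessee$umbrellate
  rot[11] = nessee$umbrellaten
  rot[12] = essee$umbrellatenn
  rot[13] = ssee$umbrellatenne
  rot[14] = see$umbrellatennes
  rot[15] = ee$umbrellatenness
  rot[16] = e$umbrellatennesse
  rot[17] = $umbrellatennessee
Sorted (with $ < everything):
  sorted[0] = $umbrellatennessee  (last char: 'e')
  sorted[1] = atennessee$umbrell  (last char: 'l')
  sorted[2] = brellatennessee$um  (last char: 'm')
  sorted[3] = e$umbrellatennesse  (last char: 'e')
  sorted[4] = ee$umbrellatenness  (last char: 's')
  sorted[5] = ellatennessee$umbr  (last char: 'r')
  sorted[6] = ennessee$umbrellat  (last char: 't')
  sorted[7] = essee$umbrellatenn  (last char: 'n')
  sorted[8] = latennessee$umbrel  (last char: 'l')
  sorted[9] = llatennessee$umbre  (last char: 'e')
  sorted[10] = mbrellatennessee$u  (last char: 'u')
  sorted[11] = nessee$umbrellaten  (last char: 'n')
  sorted[12] = nnessee$umbrellate  (last char: 'e')
  sorted[13] = rellatennessee$umb  (last char: 'b')
  sorted[14] = see$umbrellatennes  (last char: 's')
  sorted[15] = ssee$umbrellatenne  (last char: 'e')
  sorted[16] = tennessee$umbrella  (last char: 'a')
  sorted[17] = umbrellatennessee$  (last char: '$')
Last column: elmesrtnleunebsea$
Original string S is at sorted index 17

Answer: elmesrtnleunebsea$
17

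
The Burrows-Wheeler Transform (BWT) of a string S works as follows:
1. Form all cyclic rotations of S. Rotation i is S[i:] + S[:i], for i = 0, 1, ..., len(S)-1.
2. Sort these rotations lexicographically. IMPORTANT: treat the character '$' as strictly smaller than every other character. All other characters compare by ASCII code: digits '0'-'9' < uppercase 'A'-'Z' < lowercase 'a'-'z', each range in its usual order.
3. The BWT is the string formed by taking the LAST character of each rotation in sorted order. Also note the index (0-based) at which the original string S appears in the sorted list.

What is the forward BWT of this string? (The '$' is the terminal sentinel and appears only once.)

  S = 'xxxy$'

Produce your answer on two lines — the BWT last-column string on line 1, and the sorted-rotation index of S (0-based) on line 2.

All 5 rotations (rotation i = S[i:]+S[:i]):
  rot[0] = xxxy$
  rot[1] = xxy$x
  rot[2] = xy$xx
  rot[3] = y$xxx
  rot[4] = $xxxy
Sorted (with $ < everything):
  sorted[0] = $xxxy  (last char: 'y')
  sorted[1] = xxxy$  (last char: '$')
  sorted[2] = xxy$x  (last char: 'x')
  sorted[3] = xy$xx  (last char: 'x')
  sorted[4] = y$xxx  (last char: 'x')
Last column: y$xxx
Original string S is at sorted index 1

Answer: y$xxx
1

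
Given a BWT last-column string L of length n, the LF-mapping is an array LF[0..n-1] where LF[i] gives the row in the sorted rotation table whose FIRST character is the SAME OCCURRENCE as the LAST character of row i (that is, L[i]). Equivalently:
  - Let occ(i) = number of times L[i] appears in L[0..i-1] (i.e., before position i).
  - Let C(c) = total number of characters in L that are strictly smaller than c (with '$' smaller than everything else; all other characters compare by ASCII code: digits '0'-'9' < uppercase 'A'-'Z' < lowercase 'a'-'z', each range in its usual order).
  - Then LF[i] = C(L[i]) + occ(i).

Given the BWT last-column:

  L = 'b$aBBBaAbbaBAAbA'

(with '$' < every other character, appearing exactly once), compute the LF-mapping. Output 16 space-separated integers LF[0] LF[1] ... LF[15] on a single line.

Char counts: '$':1, 'A':4, 'B':4, 'a':3, 'b':4
C (first-col start): C('$')=0, C('A')=1, C('B')=5, C('a')=9, C('b')=12
L[0]='b': occ=0, LF[0]=C('b')+0=12+0=12
L[1]='$': occ=0, LF[1]=C('$')+0=0+0=0
L[2]='a': occ=0, LF[2]=C('a')+0=9+0=9
L[3]='B': occ=0, LF[3]=C('B')+0=5+0=5
L[4]='B': occ=1, LF[4]=C('B')+1=5+1=6
L[5]='B': occ=2, LF[5]=C('B')+2=5+2=7
L[6]='a': occ=1, LF[6]=C('a')+1=9+1=10
L[7]='A': occ=0, LF[7]=C('A')+0=1+0=1
L[8]='b': occ=1, LF[8]=C('b')+1=12+1=13
L[9]='b': occ=2, LF[9]=C('b')+2=12+2=14
L[10]='a': occ=2, LF[10]=C('a')+2=9+2=11
L[11]='B': occ=3, LF[11]=C('B')+3=5+3=8
L[12]='A': occ=1, LF[12]=C('A')+1=1+1=2
L[13]='A': occ=2, LF[13]=C('A')+2=1+2=3
L[14]='b': occ=3, LF[14]=C('b')+3=12+3=15
L[15]='A': occ=3, LF[15]=C('A')+3=1+3=4

Answer: 12 0 9 5 6 7 10 1 13 14 11 8 2 3 15 4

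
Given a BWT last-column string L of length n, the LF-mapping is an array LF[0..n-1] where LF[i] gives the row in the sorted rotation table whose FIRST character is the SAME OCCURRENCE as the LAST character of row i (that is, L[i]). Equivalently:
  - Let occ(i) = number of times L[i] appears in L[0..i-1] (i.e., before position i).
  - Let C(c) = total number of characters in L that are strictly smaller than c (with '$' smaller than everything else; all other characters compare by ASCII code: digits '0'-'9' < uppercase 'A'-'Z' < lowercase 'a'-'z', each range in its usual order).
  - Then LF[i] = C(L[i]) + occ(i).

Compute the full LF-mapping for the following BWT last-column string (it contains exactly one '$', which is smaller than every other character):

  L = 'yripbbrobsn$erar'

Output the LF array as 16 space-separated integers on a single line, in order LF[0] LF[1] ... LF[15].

Char counts: '$':1, 'a':1, 'b':3, 'e':1, 'i':1, 'n':1, 'o':1, 'p':1, 'r':4, 's':1, 'y':1
C (first-col start): C('$')=0, C('a')=1, C('b')=2, C('e')=5, C('i')=6, C('n')=7, C('o')=8, C('p')=9, C('r')=10, C('s')=14, C('y')=15
L[0]='y': occ=0, LF[0]=C('y')+0=15+0=15
L[1]='r': occ=0, LF[1]=C('r')+0=10+0=10
L[2]='i': occ=0, LF[2]=C('i')+0=6+0=6
L[3]='p': occ=0, LF[3]=C('p')+0=9+0=9
L[4]='b': occ=0, LF[4]=C('b')+0=2+0=2
L[5]='b': occ=1, LF[5]=C('b')+1=2+1=3
L[6]='r': occ=1, LF[6]=C('r')+1=10+1=11
L[7]='o': occ=0, LF[7]=C('o')+0=8+0=8
L[8]='b': occ=2, LF[8]=C('b')+2=2+2=4
L[9]='s': occ=0, LF[9]=C('s')+0=14+0=14
L[10]='n': occ=0, LF[10]=C('n')+0=7+0=7
L[11]='$': occ=0, LF[11]=C('$')+0=0+0=0
L[12]='e': occ=0, LF[12]=C('e')+0=5+0=5
L[13]='r': occ=2, LF[13]=C('r')+2=10+2=12
L[14]='a': occ=0, LF[14]=C('a')+0=1+0=1
L[15]='r': occ=3, LF[15]=C('r')+3=10+3=13

Answer: 15 10 6 9 2 3 11 8 4 14 7 0 5 12 1 13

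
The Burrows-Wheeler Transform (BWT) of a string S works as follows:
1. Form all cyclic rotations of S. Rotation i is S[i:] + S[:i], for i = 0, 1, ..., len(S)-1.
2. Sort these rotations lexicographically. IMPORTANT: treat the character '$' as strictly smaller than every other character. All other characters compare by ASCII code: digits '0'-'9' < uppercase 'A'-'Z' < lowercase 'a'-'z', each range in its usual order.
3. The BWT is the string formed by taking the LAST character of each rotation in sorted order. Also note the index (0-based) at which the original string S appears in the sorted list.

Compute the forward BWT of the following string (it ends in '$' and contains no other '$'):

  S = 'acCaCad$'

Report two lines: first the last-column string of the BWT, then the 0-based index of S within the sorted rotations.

Answer: dcaC$Caa
4

Derivation:
All 8 rotations (rotation i = S[i:]+S[:i]):
  rot[0] = acCaCad$
  rot[1] = cCaCad$a
  rot[2] = CaCad$ac
  rot[3] = aCad$acC
  rot[4] = Cad$acCa
  rot[5] = ad$acCaC
  rot[6] = d$acCaCa
  rot[7] = $acCaCad
Sorted (with $ < everything):
  sorted[0] = $acCaCad  (last char: 'd')
  sorted[1] = CaCad$ac  (last char: 'c')
  sorted[2] = Cad$acCa  (last char: 'a')
  sorted[3] = aCad$acC  (last char: 'C')
  sorted[4] = acCaCad$  (last char: '$')
  sorted[5] = ad$acCaC  (last char: 'C')
  sorted[6] = cCaCad$a  (last char: 'a')
  sorted[7] = d$acCaCa  (last char: 'a')
Last column: dcaC$Caa
Original string S is at sorted index 4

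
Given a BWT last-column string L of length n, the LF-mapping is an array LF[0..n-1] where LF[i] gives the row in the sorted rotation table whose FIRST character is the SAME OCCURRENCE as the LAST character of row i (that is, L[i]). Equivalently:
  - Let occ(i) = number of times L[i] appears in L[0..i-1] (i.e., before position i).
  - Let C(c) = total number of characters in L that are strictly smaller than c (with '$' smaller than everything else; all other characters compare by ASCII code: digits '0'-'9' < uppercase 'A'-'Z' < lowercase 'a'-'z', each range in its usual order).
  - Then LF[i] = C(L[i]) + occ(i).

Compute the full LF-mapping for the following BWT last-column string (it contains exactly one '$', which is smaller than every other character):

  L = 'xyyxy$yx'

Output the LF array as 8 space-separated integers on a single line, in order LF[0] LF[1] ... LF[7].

Answer: 1 4 5 2 6 0 7 3

Derivation:
Char counts: '$':1, 'x':3, 'y':4
C (first-col start): C('$')=0, C('x')=1, C('y')=4
L[0]='x': occ=0, LF[0]=C('x')+0=1+0=1
L[1]='y': occ=0, LF[1]=C('y')+0=4+0=4
L[2]='y': occ=1, LF[2]=C('y')+1=4+1=5
L[3]='x': occ=1, LF[3]=C('x')+1=1+1=2
L[4]='y': occ=2, LF[4]=C('y')+2=4+2=6
L[5]='$': occ=0, LF[5]=C('$')+0=0+0=0
L[6]='y': occ=3, LF[6]=C('y')+3=4+3=7
L[7]='x': occ=2, LF[7]=C('x')+2=1+2=3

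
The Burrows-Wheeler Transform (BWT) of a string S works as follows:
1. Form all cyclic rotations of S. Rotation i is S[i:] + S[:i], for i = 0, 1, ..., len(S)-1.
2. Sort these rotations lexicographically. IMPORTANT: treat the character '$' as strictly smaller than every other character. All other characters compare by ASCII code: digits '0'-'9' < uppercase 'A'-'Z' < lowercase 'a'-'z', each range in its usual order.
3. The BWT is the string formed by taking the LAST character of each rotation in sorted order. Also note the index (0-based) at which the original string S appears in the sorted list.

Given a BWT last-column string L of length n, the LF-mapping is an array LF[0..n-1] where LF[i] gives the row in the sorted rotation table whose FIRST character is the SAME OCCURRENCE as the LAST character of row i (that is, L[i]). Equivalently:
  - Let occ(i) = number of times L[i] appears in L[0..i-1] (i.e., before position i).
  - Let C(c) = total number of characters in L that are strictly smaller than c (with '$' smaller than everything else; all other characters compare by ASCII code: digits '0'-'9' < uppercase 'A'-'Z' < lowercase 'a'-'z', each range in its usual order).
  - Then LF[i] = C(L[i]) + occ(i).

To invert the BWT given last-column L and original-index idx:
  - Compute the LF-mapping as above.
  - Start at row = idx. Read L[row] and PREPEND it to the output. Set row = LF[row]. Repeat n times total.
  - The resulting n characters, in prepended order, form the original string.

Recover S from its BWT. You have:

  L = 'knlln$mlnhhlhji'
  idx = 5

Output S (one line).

LF mapping: 6 12 7 8 13 0 11 9 14 1 2 10 3 5 4
Walk LF starting at row 5, prepending L[row]:
  step 1: row=5, L[5]='$', prepend. Next row=LF[5]=0
  step 2: row=0, L[0]='k', prepend. Next row=LF[0]=6
  step 3: row=6, L[6]='m', prepend. Next row=LF[6]=11
  step 4: row=11, L[11]='l', prepend. Next row=LF[11]=10
  step 5: row=10, L[10]='h', prepend. Next row=LF[10]=2
  step 6: row=2, L[2]='l', prepend. Next row=LF[2]=7
  step 7: row=7, L[7]='l', prepend. Next row=LF[7]=9
  step 8: row=9, L[9]='h', prepend. Next row=LF[9]=1
  step 9: row=1, L[1]='n', prepend. Next row=LF[1]=12
  step 10: row=12, L[12]='h', prepend. Next row=LF[12]=3
  step 11: row=3, L[3]='l', prepend. Next row=LF[3]=8
  step 12: row=8, L[8]='n', prepend. Next row=LF[8]=14
  step 13: row=14, L[14]='i', prepend. Next row=LF[14]=4
  step 14: row=4, L[4]='n', prepend. Next row=LF[4]=13
  step 15: row=13, L[13]='j', prepend. Next row=LF[13]=5
Reversed output: jninlhnhllhlmk$

Answer: jninlhnhllhlmk$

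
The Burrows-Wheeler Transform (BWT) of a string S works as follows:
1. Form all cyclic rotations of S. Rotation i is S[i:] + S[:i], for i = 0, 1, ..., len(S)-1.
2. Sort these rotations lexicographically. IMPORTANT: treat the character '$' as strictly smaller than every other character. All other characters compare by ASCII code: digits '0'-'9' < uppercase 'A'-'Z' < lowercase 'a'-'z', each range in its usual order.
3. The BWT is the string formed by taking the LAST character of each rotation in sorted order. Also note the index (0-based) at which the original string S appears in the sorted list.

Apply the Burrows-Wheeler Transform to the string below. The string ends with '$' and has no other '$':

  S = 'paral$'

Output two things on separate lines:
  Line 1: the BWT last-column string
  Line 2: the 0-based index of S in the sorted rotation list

Answer: lrpa$a
4

Derivation:
All 6 rotations (rotation i = S[i:]+S[:i]):
  rot[0] = paral$
  rot[1] = aral$p
  rot[2] = ral$pa
  rot[3] = al$par
  rot[4] = l$para
  rot[5] = $paral
Sorted (with $ < everything):
  sorted[0] = $paral  (last char: 'l')
  sorted[1] = al$par  (last char: 'r')
  sorted[2] = aral$p  (last char: 'p')
  sorted[3] = l$para  (last char: 'a')
  sorted[4] = paral$  (last char: '$')
  sorted[5] = ral$pa  (last char: 'a')
Last column: lrpa$a
Original string S is at sorted index 4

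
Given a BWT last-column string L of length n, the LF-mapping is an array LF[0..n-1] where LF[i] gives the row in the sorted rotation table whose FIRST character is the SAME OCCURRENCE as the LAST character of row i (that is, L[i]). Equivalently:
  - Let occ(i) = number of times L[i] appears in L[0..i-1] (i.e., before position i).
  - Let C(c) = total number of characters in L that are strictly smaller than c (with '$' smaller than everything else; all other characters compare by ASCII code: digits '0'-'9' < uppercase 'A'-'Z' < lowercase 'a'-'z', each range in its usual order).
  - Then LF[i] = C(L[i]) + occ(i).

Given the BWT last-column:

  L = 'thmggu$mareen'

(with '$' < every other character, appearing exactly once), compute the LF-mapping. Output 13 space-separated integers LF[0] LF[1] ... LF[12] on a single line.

Char counts: '$':1, 'a':1, 'e':2, 'g':2, 'h':1, 'm':2, 'n':1, 'r':1, 't':1, 'u':1
C (first-col start): C('$')=0, C('a')=1, C('e')=2, C('g')=4, C('h')=6, C('m')=7, C('n')=9, C('r')=10, C('t')=11, C('u')=12
L[0]='t': occ=0, LF[0]=C('t')+0=11+0=11
L[1]='h': occ=0, LF[1]=C('h')+0=6+0=6
L[2]='m': occ=0, LF[2]=C('m')+0=7+0=7
L[3]='g': occ=0, LF[3]=C('g')+0=4+0=4
L[4]='g': occ=1, LF[4]=C('g')+1=4+1=5
L[5]='u': occ=0, LF[5]=C('u')+0=12+0=12
L[6]='$': occ=0, LF[6]=C('$')+0=0+0=0
L[7]='m': occ=1, LF[7]=C('m')+1=7+1=8
L[8]='a': occ=0, LF[8]=C('a')+0=1+0=1
L[9]='r': occ=0, LF[9]=C('r')+0=10+0=10
L[10]='e': occ=0, LF[10]=C('e')+0=2+0=2
L[11]='e': occ=1, LF[11]=C('e')+1=2+1=3
L[12]='n': occ=0, LF[12]=C('n')+0=9+0=9

Answer: 11 6 7 4 5 12 0 8 1 10 2 3 9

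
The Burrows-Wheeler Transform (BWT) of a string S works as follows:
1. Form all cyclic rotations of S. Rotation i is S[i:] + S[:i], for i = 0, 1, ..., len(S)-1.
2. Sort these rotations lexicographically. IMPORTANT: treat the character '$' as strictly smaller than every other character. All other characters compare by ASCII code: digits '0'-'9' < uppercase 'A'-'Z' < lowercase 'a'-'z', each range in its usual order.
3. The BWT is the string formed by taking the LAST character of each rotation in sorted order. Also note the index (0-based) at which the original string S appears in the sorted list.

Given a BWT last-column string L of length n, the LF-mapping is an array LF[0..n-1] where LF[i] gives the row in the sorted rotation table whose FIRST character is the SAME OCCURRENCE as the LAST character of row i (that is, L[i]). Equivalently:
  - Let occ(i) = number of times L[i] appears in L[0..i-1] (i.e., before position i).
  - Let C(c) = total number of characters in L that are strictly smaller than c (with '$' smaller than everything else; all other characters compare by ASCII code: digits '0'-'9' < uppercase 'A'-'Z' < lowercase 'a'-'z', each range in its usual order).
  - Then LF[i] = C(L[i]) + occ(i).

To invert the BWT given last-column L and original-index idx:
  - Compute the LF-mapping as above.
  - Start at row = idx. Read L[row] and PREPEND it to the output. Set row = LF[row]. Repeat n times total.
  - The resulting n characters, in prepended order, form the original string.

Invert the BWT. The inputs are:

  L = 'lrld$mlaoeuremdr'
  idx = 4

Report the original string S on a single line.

LF mapping: 6 12 7 2 0 9 8 1 11 4 15 13 5 10 3 14
Walk LF starting at row 4, prepending L[row]:
  step 1: row=4, L[4]='$', prepend. Next row=LF[4]=0
  step 2: row=0, L[0]='l', prepend. Next row=LF[0]=6
  step 3: row=6, L[6]='l', prepend. Next row=LF[6]=8
  step 4: row=8, L[8]='o', prepend. Next row=LF[8]=11
  step 5: row=11, L[11]='r', prepend. Next row=LF[11]=13
  step 6: row=13, L[13]='m', prepend. Next row=LF[13]=10
  step 7: row=10, L[10]='u', prepend. Next row=LF[10]=15
  step 8: row=15, L[15]='r', prepend. Next row=LF[15]=14
  step 9: row=14, L[14]='d', prepend. Next row=LF[14]=3
  step 10: row=3, L[3]='d', prepend. Next row=LF[3]=2
  step 11: row=2, L[2]='l', prepend. Next row=LF[2]=7
  step 12: row=7, L[7]='a', prepend. Next row=LF[7]=1
  step 13: row=1, L[1]='r', prepend. Next row=LF[1]=12
  step 14: row=12, L[12]='e', prepend. Next row=LF[12]=5
  step 15: row=5, L[5]='m', prepend. Next row=LF[5]=9
  step 16: row=9, L[9]='e', prepend. Next row=LF[9]=4
Reversed output: emeralddrumroll$

Answer: emeralddrumroll$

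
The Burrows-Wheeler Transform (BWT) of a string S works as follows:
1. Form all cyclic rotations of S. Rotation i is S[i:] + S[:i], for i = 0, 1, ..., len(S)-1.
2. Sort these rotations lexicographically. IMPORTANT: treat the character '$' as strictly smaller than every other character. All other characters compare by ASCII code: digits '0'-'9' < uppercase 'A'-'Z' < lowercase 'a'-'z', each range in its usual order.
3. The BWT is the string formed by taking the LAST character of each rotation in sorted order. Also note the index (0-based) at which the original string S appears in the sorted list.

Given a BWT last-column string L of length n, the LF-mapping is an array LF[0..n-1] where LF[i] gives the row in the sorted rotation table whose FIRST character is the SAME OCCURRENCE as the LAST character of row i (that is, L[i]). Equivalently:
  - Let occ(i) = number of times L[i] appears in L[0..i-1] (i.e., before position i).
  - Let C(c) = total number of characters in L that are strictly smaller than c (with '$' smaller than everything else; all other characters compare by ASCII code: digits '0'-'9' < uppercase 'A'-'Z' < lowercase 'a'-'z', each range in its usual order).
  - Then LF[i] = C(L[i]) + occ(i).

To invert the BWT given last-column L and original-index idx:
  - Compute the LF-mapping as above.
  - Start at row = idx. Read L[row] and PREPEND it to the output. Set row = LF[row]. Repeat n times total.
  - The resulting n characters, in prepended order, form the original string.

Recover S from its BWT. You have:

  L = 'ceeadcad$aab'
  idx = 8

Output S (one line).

Answer: daeaadcbeac$

Derivation:
LF mapping: 6 10 11 1 8 7 2 9 0 3 4 5
Walk LF starting at row 8, prepending L[row]:
  step 1: row=8, L[8]='$', prepend. Next row=LF[8]=0
  step 2: row=0, L[0]='c', prepend. Next row=LF[0]=6
  step 3: row=6, L[6]='a', prepend. Next row=LF[6]=2
  step 4: row=2, L[2]='e', prepend. Next row=LF[2]=11
  step 5: row=11, L[11]='b', prepend. Next row=LF[11]=5
  step 6: row=5, L[5]='c', prepend. Next row=LF[5]=7
  step 7: row=7, L[7]='d', prepend. Next row=LF[7]=9
  step 8: row=9, L[9]='a', prepend. Next row=LF[9]=3
  step 9: row=3, L[3]='a', prepend. Next row=LF[3]=1
  step 10: row=1, L[1]='e', prepend. Next row=LF[1]=10
  step 11: row=10, L[10]='a', prepend. Next row=LF[10]=4
  step 12: row=4, L[4]='d', prepend. Next row=LF[4]=8
Reversed output: daeaadcbeac$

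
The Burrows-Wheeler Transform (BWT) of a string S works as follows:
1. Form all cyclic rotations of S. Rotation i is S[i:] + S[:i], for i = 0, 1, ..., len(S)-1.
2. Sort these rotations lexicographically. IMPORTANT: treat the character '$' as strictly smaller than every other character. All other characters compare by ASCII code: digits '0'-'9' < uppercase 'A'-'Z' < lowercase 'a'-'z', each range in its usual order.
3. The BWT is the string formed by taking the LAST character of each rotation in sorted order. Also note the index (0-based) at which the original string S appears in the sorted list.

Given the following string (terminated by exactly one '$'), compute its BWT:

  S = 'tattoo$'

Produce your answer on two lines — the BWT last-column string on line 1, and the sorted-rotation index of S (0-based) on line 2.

All 7 rotations (rotation i = S[i:]+S[:i]):
  rot[0] = tattoo$
  rot[1] = attoo$t
  rot[2] = ttoo$ta
  rot[3] = too$tat
  rot[4] = oo$tatt
  rot[5] = o$tatto
  rot[6] = $tattoo
Sorted (with $ < everything):
  sorted[0] = $tattoo  (last char: 'o')
  sorted[1] = attoo$t  (last char: 't')
  sorted[2] = o$tatto  (last char: 'o')
  sorted[3] = oo$tatt  (last char: 't')
  sorted[4] = tattoo$  (last char: '$')
  sorted[5] = too$tat  (last char: 't')
  sorted[6] = ttoo$ta  (last char: 'a')
Last column: otot$ta
Original string S is at sorted index 4

Answer: otot$ta
4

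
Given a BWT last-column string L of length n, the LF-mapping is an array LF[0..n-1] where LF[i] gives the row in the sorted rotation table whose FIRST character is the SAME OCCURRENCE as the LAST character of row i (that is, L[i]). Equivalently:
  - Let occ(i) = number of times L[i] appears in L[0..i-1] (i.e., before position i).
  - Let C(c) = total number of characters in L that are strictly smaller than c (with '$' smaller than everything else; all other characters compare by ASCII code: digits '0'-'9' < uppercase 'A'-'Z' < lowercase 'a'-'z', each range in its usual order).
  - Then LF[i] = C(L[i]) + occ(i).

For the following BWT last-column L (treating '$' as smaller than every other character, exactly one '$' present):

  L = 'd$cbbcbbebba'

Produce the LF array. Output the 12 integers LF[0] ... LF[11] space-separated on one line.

Char counts: '$':1, 'a':1, 'b':6, 'c':2, 'd':1, 'e':1
C (first-col start): C('$')=0, C('a')=1, C('b')=2, C('c')=8, C('d')=10, C('e')=11
L[0]='d': occ=0, LF[0]=C('d')+0=10+0=10
L[1]='$': occ=0, LF[1]=C('$')+0=0+0=0
L[2]='c': occ=0, LF[2]=C('c')+0=8+0=8
L[3]='b': occ=0, LF[3]=C('b')+0=2+0=2
L[4]='b': occ=1, LF[4]=C('b')+1=2+1=3
L[5]='c': occ=1, LF[5]=C('c')+1=8+1=9
L[6]='b': occ=2, LF[6]=C('b')+2=2+2=4
L[7]='b': occ=3, LF[7]=C('b')+3=2+3=5
L[8]='e': occ=0, LF[8]=C('e')+0=11+0=11
L[9]='b': occ=4, LF[9]=C('b')+4=2+4=6
L[10]='b': occ=5, LF[10]=C('b')+5=2+5=7
L[11]='a': occ=0, LF[11]=C('a')+0=1+0=1

Answer: 10 0 8 2 3 9 4 5 11 6 7 1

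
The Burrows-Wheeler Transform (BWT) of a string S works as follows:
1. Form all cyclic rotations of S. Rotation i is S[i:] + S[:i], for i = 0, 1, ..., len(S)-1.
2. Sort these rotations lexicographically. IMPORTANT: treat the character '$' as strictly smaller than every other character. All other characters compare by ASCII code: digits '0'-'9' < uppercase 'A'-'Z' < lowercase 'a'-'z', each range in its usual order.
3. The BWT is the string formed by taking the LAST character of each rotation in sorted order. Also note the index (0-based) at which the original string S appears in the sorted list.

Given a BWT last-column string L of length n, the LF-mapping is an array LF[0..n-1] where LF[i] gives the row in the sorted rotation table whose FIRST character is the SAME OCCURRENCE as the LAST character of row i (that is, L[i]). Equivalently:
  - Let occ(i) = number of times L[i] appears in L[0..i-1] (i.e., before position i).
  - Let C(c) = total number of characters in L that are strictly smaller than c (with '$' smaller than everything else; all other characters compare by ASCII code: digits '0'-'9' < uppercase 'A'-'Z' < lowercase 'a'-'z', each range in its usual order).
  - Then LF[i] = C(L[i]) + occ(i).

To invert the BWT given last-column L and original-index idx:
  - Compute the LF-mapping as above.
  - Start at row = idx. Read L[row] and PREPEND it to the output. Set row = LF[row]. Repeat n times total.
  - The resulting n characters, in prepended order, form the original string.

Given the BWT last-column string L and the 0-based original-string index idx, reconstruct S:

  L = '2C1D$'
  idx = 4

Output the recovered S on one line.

LF mapping: 2 3 1 4 0
Walk LF starting at row 4, prepending L[row]:
  step 1: row=4, L[4]='$', prepend. Next row=LF[4]=0
  step 2: row=0, L[0]='2', prepend. Next row=LF[0]=2
  step 3: row=2, L[2]='1', prepend. Next row=LF[2]=1
  step 4: row=1, L[1]='C', prepend. Next row=LF[1]=3
  step 5: row=3, L[3]='D', prepend. Next row=LF[3]=4
Reversed output: DC12$

Answer: DC12$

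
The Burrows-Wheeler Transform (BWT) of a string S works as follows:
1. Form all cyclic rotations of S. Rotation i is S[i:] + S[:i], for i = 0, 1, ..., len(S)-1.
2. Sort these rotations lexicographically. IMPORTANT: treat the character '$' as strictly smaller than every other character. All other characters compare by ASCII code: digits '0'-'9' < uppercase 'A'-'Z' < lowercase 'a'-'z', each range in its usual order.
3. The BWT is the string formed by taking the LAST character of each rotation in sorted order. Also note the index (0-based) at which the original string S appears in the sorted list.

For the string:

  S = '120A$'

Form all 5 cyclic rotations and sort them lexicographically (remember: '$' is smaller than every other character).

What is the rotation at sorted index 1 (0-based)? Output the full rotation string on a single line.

Answer: 0A$12

Derivation:
All 5 rotations (rotation i = S[i:]+S[:i]):
  rot[0] = 120A$
  rot[1] = 20A$1
  rot[2] = 0A$12
  rot[3] = A$120
  rot[4] = $120A
Sorted (with $ < everything):
  sorted[0] = $120A
  sorted[1] = 0A$12
  sorted[2] = 120A$
  sorted[3] = 20A$1
  sorted[4] = A$120
sorted[1] = 0A$12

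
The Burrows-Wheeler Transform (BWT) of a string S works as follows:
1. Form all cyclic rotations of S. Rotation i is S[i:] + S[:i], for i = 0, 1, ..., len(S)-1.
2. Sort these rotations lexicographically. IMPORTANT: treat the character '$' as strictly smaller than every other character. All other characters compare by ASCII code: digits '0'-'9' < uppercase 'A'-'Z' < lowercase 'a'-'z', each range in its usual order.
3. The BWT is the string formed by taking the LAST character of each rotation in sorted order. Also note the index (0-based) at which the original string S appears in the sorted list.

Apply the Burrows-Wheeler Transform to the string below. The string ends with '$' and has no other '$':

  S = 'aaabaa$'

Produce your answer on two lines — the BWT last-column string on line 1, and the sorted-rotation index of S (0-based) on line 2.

Answer: aab$aaa
3

Derivation:
All 7 rotations (rotation i = S[i:]+S[:i]):
  rot[0] = aaabaa$
  rot[1] = aabaa$a
  rot[2] = abaa$aa
  rot[3] = baa$aaa
  rot[4] = aa$aaab
  rot[5] = a$aaaba
  rot[6] = $aaabaa
Sorted (with $ < everything):
  sorted[0] = $aaabaa  (last char: 'a')
  sorted[1] = a$aaaba  (last char: 'a')
  sorted[2] = aa$aaab  (last char: 'b')
  sorted[3] = aaabaa$  (last char: '$')
  sorted[4] = aabaa$a  (last char: 'a')
  sorted[5] = abaa$aa  (last char: 'a')
  sorted[6] = baa$aaa  (last char: 'a')
Last column: aab$aaa
Original string S is at sorted index 3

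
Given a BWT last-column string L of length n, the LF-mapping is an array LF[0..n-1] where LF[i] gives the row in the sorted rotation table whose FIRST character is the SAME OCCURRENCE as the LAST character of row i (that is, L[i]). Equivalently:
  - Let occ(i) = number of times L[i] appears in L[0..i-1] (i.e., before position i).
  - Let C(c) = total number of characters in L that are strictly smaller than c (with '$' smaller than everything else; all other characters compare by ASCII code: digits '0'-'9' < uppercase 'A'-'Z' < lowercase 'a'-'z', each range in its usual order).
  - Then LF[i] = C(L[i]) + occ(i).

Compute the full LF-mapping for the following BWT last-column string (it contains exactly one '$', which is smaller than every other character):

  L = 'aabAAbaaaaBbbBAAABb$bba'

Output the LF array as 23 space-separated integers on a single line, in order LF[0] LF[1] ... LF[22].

Answer: 9 10 16 1 2 17 11 12 13 14 6 18 19 7 3 4 5 8 20 0 21 22 15

Derivation:
Char counts: '$':1, 'A':5, 'B':3, 'a':7, 'b':7
C (first-col start): C('$')=0, C('A')=1, C('B')=6, C('a')=9, C('b')=16
L[0]='a': occ=0, LF[0]=C('a')+0=9+0=9
L[1]='a': occ=1, LF[1]=C('a')+1=9+1=10
L[2]='b': occ=0, LF[2]=C('b')+0=16+0=16
L[3]='A': occ=0, LF[3]=C('A')+0=1+0=1
L[4]='A': occ=1, LF[4]=C('A')+1=1+1=2
L[5]='b': occ=1, LF[5]=C('b')+1=16+1=17
L[6]='a': occ=2, LF[6]=C('a')+2=9+2=11
L[7]='a': occ=3, LF[7]=C('a')+3=9+3=12
L[8]='a': occ=4, LF[8]=C('a')+4=9+4=13
L[9]='a': occ=5, LF[9]=C('a')+5=9+5=14
L[10]='B': occ=0, LF[10]=C('B')+0=6+0=6
L[11]='b': occ=2, LF[11]=C('b')+2=16+2=18
L[12]='b': occ=3, LF[12]=C('b')+3=16+3=19
L[13]='B': occ=1, LF[13]=C('B')+1=6+1=7
L[14]='A': occ=2, LF[14]=C('A')+2=1+2=3
L[15]='A': occ=3, LF[15]=C('A')+3=1+3=4
L[16]='A': occ=4, LF[16]=C('A')+4=1+4=5
L[17]='B': occ=2, LF[17]=C('B')+2=6+2=8
L[18]='b': occ=4, LF[18]=C('b')+4=16+4=20
L[19]='$': occ=0, LF[19]=C('$')+0=0+0=0
L[20]='b': occ=5, LF[20]=C('b')+5=16+5=21
L[21]='b': occ=6, LF[21]=C('b')+6=16+6=22
L[22]='a': occ=6, LF[22]=C('a')+6=9+6=15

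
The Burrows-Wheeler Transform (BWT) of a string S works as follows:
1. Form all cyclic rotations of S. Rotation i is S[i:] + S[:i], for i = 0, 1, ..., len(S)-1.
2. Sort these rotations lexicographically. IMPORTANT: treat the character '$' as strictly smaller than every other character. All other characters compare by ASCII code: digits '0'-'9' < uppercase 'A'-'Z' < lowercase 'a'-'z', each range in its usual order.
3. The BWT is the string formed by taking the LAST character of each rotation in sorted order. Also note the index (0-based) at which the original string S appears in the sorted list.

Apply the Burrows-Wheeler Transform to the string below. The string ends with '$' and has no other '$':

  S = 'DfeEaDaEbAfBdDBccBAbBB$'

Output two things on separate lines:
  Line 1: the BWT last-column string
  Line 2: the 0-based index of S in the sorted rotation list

Answer: BBbBcbDfda$eaEDEAcBBfAD
10

Derivation:
All 23 rotations (rotation i = S[i:]+S[:i]):
  rot[0] = DfeEaDaEbAfBdDBccBAbBB$
  rot[1] = feEaDaEbAfBdDBccBAbBB$D
  rot[2] = eEaDaEbAfBdDBccBAbBB$Df
  rot[3] = EaDaEbAfBdDBccBAbBB$Dfe
  rot[4] = aDaEbAfBdDBccBAbBB$DfeE
  rot[5] = DaEbAfBdDBccBAbBB$DfeEa
  rot[6] = aEbAfBdDBccBAbBB$DfeEaD
  rot[7] = EbAfBdDBccBAbBB$DfeEaDa
  rot[8] = bAfBdDBccBAbBB$DfeEaDaE
  rot[9] = AfBdDBccBAbBB$DfeEaDaEb
  rot[10] = fBdDBccBAbBB$DfeEaDaEbA
  rot[11] = BdDBccBAbBB$DfeEaDaEbAf
  rot[12] = dDBccBAbBB$DfeEaDaEbAfB
  rot[13] = DBccBAbBB$DfeEaDaEbAfBd
  rot[14] = BccBAbBB$DfeEaDaEbAfBdD
  rot[15] = ccBAbBB$DfeEaDaEbAfBdDB
  rot[16] = cBAbBB$DfeEaDaEbAfBdDBc
  rot[17] = BAbBB$DfeEaDaEbAfBdDBcc
  rot[18] = AbBB$DfeEaDaEbAfBdDBccB
  rot[19] = bBB$DfeEaDaEbAfBdDBccBA
  rot[20] = BB$DfeEaDaEbAfBdDBccBAb
  rot[21] = B$DfeEaDaEbAfBdDBccBAbB
  rot[22] = $DfeEaDaEbAfBdDBccBAbBB
Sorted (with $ < everything):
  sorted[0] = $DfeEaDaEbAfBdDBccBAbBB  (last char: 'B')
  sorted[1] = AbBB$DfeEaDaEbAfBdDBccB  (last char: 'B')
  sorted[2] = AfBdDBccBAbBB$DfeEaDaEb  (last char: 'b')
  sorted[3] = B$DfeEaDaEbAfBdDBccBAbB  (last char: 'B')
  sorted[4] = BAbBB$DfeEaDaEbAfBdDBcc  (last char: 'c')
  sorted[5] = BB$DfeEaDaEbAfBdDBccBAb  (last char: 'b')
  sorted[6] = BccBAbBB$DfeEaDaEbAfBdD  (last char: 'D')
  sorted[7] = BdDBccBAbBB$DfeEaDaEbAf  (last char: 'f')
  sorted[8] = DBccBAbBB$DfeEaDaEbAfBd  (last char: 'd')
  sorted[9] = DaEbAfBdDBccBAbBB$DfeEa  (last char: 'a')
  sorted[10] = DfeEaDaEbAfBdDBccBAbBB$  (last char: '$')
  sorted[11] = EaDaEbAfBdDBccBAbBB$Dfe  (last char: 'e')
  sorted[12] = EbAfBdDBccBAbBB$DfeEaDa  (last char: 'a')
  sorted[13] = aDaEbAfBdDBccBAbBB$DfeE  (last char: 'E')
  sorted[14] = aEbAfBdDBccBAbBB$DfeEaD  (last char: 'D')
  sorted[15] = bAfBdDBccBAbBB$DfeEaDaE  (last char: 'E')
  sorted[16] = bBB$DfeEaDaEbAfBdDBccBA  (last char: 'A')
  sorted[17] = cBAbBB$DfeEaDaEbAfBdDBc  (last char: 'c')
  sorted[18] = ccBAbBB$DfeEaDaEbAfBdDB  (last char: 'B')
  sorted[19] = dDBccBAbBB$DfeEaDaEbAfB  (last char: 'B')
  sorted[20] = eEaDaEbAfBdDBccBAbBB$Df  (last char: 'f')
  sorted[21] = fBdDBccBAbBB$DfeEaDaEbA  (last char: 'A')
  sorted[22] = feEaDaEbAfBdDBccBAbBB$D  (last char: 'D')
Last column: BBbBcbDfda$eaEDEAcBBfAD
Original string S is at sorted index 10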